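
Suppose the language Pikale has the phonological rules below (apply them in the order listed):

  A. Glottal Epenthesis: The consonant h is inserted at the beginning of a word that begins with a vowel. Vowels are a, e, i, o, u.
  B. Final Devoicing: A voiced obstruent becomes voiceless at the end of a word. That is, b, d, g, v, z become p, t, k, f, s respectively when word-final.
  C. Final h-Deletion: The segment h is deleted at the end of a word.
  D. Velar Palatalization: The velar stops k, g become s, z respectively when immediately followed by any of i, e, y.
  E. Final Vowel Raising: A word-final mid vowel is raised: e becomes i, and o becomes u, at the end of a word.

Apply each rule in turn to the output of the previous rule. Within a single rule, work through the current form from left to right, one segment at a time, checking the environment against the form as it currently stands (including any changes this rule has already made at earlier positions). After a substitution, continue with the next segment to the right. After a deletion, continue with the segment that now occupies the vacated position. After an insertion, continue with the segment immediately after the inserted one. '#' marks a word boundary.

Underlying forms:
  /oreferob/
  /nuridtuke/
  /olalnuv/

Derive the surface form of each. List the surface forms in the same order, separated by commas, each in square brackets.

/oreferob/:
  A Glottal Epenthesis: [oreferob] → [horeferob]
  B Final Devoicing: [horeferob] → [horeferop]
  C Final h-Deletion: no change — [horeferop]
  D Velar Palatalization: no change — [horeferop]
  E Final Vowel Raising: no change — [horeferop]
/nuridtuke/:
  A Glottal Epenthesis: no change — [nuridtuke]
  B Final Devoicing: no change — [nuridtuke]
  C Final h-Deletion: no change — [nuridtuke]
  D Velar Palatalization: [nuridtuke] → [nuridtuse]
  E Final Vowel Raising: [nuridtuse] → [nuridtusi]
/olalnuv/:
  A Glottal Epenthesis: [olalnuv] → [holalnuv]
  B Final Devoicing: [holalnuv] → [holalnuf]
  C Final h-Deletion: no change — [holalnuf]
  D Velar Palatalization: no change — [holalnuf]
  E Final Vowel Raising: no change — [holalnuf]

[horeferop], [nuridtusi], [holalnuf]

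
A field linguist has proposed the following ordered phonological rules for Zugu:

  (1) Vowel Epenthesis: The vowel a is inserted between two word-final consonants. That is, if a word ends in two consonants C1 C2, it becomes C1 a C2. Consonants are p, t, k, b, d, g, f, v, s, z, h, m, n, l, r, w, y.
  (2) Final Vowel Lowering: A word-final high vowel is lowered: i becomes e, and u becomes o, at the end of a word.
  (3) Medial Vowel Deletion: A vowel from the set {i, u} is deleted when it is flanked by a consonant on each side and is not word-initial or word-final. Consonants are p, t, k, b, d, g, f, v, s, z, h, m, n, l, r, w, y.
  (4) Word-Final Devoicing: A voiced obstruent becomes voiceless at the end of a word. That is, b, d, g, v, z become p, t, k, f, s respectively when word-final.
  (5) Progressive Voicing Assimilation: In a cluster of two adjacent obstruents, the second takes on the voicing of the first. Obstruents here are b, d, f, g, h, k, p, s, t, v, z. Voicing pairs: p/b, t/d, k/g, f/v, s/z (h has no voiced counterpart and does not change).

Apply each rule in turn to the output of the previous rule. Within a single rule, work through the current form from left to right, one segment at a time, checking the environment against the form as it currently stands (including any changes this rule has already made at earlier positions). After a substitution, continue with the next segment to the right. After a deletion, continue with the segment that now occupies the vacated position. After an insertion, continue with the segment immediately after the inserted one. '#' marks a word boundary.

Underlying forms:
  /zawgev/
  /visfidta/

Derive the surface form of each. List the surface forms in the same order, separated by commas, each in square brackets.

[zawgef], [vzvdda]

/zawgev/:
  (1) Vowel Epenthesis: no change — [zawgev]
  (2) Final Vowel Lowering: no change — [zawgev]
  (3) Medial Vowel Deletion: no change — [zawgev]
  (4) Word-Final Devoicing: [zawgev] → [zawgef]
  (5) Progressive Voicing Assimilation: no change — [zawgef]
/visfidta/:
  (1) Vowel Epenthesis: no change — [visfidta]
  (2) Final Vowel Lowering: no change — [visfidta]
  (3) Medial Vowel Deletion: [visfidta] → [vsfdta]
  (4) Word-Final Devoicing: no change — [vsfdta]
  (5) Progressive Voicing Assimilation: [vsfdta] → [vzvdda]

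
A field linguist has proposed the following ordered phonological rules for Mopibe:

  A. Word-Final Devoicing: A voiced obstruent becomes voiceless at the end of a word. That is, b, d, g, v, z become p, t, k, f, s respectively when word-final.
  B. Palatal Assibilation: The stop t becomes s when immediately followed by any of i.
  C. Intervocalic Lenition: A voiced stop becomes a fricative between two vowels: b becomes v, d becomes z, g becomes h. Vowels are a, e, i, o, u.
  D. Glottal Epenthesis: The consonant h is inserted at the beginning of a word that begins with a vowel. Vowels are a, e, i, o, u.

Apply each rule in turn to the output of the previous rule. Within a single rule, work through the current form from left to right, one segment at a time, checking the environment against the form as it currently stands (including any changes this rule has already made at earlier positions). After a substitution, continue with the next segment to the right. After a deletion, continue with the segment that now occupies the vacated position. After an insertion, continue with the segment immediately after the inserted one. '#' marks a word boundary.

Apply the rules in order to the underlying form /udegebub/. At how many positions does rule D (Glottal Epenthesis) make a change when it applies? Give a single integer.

A Word-Final Devoicing: [udegebub] → [udegebup]
B Palatal Assibilation: no change — [udegebup]
C Intervocalic Lenition: [udegebup] → [uzehevup]
D Glottal Epenthesis: [uzehevup] → [huzehevup]
Rule D changed 1 position(s).

1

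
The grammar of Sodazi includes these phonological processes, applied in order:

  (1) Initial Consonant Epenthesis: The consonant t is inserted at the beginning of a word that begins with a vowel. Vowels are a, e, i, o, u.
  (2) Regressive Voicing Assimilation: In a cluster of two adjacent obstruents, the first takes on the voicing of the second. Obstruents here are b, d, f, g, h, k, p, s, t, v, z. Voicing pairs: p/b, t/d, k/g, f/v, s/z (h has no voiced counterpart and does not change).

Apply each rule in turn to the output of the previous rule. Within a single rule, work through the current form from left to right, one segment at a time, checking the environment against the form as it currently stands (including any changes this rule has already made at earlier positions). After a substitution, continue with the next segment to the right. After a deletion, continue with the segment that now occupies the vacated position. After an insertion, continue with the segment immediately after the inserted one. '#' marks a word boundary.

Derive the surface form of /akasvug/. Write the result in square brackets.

(1) Initial Consonant Epenthesis: [akasvug] → [takasvug]
(2) Regressive Voicing Assimilation: [takasvug] → [takazvug]

[takazvug]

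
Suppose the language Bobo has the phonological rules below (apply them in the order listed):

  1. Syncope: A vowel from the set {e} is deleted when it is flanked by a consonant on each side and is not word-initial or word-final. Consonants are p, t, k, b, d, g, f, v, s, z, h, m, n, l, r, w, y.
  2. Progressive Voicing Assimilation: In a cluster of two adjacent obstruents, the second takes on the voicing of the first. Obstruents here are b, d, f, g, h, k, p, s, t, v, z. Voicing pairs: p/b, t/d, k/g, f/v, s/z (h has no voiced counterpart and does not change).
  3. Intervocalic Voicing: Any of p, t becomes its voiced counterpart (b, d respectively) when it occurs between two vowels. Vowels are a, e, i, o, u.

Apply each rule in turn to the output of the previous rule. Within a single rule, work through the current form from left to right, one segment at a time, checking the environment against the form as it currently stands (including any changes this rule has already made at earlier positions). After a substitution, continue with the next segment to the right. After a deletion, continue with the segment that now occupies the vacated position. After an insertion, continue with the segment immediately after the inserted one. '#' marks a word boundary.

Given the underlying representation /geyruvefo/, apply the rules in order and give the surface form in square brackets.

1 Syncope: [geyruvefo] → [gyruvfo]
2 Progressive Voicing Assimilation: [gyruvfo] → [gyruvvo]
3 Intervocalic Voicing: no change — [gyruvvo]

[gyruvvo]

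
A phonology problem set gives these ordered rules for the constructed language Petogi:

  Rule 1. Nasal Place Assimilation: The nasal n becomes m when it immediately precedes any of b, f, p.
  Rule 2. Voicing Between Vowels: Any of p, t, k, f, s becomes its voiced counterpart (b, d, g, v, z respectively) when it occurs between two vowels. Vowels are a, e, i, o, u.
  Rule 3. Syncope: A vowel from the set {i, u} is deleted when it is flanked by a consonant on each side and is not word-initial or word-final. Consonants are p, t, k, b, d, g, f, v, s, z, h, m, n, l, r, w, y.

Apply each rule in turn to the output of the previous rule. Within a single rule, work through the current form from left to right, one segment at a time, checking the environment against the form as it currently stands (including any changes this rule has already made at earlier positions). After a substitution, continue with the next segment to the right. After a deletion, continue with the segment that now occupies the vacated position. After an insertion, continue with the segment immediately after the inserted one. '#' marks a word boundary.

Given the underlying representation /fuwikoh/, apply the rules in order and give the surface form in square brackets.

[fwgoh]

Rule 1 Nasal Place Assimilation: no change — [fuwikoh]
Rule 2 Voicing Between Vowels: [fuwikoh] → [fuwigoh]
Rule 3 Syncope: [fuwigoh] → [fwgoh]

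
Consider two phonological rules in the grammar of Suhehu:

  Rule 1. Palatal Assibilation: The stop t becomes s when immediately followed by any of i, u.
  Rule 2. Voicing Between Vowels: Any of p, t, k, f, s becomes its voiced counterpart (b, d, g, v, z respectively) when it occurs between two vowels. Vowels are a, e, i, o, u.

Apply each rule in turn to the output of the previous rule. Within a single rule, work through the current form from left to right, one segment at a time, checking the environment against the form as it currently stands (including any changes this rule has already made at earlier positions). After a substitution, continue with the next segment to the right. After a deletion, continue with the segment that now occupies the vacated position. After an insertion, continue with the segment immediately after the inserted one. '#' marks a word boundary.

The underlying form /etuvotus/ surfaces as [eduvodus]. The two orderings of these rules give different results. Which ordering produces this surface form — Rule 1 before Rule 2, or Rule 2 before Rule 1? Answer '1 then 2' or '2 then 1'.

Order 1 then 2:
  1 Palatal Assibilation: [etuvotus] → [esuvosus]
  2 Voicing Between Vowels: [esuvosus] → [ezuvozus]
  result: [ezuvozus]
Order 2 then 1:
  2 Voicing Between Vowels: [etuvotus] → [eduvodus]
  1 Palatal Assibilation: no change — [eduvodus]
  result: [eduvodus]

2 then 1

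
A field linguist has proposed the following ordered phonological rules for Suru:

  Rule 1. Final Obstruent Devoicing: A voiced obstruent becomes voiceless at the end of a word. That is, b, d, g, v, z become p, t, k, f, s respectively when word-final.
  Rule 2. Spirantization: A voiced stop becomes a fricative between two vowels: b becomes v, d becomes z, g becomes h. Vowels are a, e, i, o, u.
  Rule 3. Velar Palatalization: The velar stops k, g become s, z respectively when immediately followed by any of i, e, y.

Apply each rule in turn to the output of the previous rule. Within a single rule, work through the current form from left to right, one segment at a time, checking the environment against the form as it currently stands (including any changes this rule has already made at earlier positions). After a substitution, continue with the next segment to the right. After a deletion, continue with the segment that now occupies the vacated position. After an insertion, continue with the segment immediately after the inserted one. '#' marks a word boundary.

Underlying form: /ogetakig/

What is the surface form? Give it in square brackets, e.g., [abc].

Rule 1 Final Obstruent Devoicing: [ogetakig] → [ogetakik]
Rule 2 Spirantization: [ogetakik] → [ohetakik]
Rule 3 Velar Palatalization: [ohetakik] → [ohetasik]

[ohetasik]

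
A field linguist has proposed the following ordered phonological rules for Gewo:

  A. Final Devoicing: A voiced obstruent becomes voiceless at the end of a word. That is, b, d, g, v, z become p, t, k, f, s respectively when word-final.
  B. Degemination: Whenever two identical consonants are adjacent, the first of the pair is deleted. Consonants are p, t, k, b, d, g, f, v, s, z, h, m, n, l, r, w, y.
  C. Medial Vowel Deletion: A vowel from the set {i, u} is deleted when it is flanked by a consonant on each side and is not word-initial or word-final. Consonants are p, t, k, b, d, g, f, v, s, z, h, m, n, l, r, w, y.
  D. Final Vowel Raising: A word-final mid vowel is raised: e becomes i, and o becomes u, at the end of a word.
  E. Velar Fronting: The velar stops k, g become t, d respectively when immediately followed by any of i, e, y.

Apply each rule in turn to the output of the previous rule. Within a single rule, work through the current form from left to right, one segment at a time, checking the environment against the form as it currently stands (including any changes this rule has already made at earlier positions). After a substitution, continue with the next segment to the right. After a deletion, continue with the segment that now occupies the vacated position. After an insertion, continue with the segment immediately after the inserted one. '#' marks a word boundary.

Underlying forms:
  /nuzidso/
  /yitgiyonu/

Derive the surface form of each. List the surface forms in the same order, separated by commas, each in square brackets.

[nzdsu], [ytdyonu]

/nuzidso/:
  A Final Devoicing: no change — [nuzidso]
  B Degemination: no change — [nuzidso]
  C Medial Vowel Deletion: [nuzidso] → [nzdso]
  D Final Vowel Raising: [nzdso] → [nzdsu]
  E Velar Fronting: no change — [nzdsu]
/yitgiyonu/:
  A Final Devoicing: no change — [yitgiyonu]
  B Degemination: no change — [yitgiyonu]
  C Medial Vowel Deletion: [yitgiyonu] → [ytgyonu]
  D Final Vowel Raising: no change — [ytgyonu]
  E Velar Fronting: [ytgyonu] → [ytdyonu]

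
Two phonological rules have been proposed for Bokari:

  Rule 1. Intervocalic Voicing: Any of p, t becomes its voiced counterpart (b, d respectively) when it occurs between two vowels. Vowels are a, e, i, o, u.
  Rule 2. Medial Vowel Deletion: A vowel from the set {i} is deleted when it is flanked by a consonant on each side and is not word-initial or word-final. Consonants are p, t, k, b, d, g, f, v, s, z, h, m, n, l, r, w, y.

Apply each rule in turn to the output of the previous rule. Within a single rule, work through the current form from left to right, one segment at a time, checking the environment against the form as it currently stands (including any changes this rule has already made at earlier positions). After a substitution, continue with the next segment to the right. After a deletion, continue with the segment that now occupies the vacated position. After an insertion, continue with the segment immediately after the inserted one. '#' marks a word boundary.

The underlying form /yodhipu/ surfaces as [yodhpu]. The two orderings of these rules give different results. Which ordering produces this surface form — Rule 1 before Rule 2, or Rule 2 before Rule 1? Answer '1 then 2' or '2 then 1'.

Order 1 then 2:
  1 Intervocalic Voicing: [yodhipu] → [yodhibu]
  2 Medial Vowel Deletion: [yodhibu] → [yodhbu]
  result: [yodhbu]
Order 2 then 1:
  2 Medial Vowel Deletion: [yodhipu] → [yodhpu]
  1 Intervocalic Voicing: no change — [yodhpu]
  result: [yodhpu]

2 then 1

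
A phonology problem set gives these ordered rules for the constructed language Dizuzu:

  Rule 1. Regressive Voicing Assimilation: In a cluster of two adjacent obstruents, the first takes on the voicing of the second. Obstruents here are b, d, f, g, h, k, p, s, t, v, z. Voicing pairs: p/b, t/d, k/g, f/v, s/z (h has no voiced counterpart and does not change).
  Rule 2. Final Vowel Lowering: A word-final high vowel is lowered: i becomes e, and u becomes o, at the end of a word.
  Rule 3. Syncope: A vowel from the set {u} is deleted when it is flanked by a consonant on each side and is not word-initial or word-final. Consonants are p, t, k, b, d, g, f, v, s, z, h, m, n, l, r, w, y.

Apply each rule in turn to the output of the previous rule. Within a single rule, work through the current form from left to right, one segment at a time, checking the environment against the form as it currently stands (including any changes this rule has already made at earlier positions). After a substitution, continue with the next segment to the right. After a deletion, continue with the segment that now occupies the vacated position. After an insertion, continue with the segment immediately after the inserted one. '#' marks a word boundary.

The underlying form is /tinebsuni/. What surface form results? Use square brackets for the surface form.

[tinepsne]

Rule 1 Regressive Voicing Assimilation: [tinebsuni] → [tinepsuni]
Rule 2 Final Vowel Lowering: [tinepsuni] → [tinepsune]
Rule 3 Syncope: [tinepsune] → [tinepsne]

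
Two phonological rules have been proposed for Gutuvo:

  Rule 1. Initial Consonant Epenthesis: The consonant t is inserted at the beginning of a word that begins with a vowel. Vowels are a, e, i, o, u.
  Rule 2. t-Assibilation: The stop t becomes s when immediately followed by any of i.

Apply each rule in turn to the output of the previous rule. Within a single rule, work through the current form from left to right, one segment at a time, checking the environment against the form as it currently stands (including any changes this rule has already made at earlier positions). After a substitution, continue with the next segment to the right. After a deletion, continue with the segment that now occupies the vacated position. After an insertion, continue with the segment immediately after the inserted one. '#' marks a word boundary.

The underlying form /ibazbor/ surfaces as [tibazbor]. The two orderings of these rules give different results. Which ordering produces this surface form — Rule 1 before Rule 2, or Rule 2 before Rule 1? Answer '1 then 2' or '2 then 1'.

Order 1 then 2:
  1 Initial Consonant Epenthesis: [ibazbor] → [tibazbor]
  2 t-Assibilation: [tibazbor] → [sibazbor]
  result: [sibazbor]
Order 2 then 1:
  2 t-Assibilation: no change — [ibazbor]
  1 Initial Consonant Epenthesis: [ibazbor] → [tibazbor]
  result: [tibazbor]

2 then 1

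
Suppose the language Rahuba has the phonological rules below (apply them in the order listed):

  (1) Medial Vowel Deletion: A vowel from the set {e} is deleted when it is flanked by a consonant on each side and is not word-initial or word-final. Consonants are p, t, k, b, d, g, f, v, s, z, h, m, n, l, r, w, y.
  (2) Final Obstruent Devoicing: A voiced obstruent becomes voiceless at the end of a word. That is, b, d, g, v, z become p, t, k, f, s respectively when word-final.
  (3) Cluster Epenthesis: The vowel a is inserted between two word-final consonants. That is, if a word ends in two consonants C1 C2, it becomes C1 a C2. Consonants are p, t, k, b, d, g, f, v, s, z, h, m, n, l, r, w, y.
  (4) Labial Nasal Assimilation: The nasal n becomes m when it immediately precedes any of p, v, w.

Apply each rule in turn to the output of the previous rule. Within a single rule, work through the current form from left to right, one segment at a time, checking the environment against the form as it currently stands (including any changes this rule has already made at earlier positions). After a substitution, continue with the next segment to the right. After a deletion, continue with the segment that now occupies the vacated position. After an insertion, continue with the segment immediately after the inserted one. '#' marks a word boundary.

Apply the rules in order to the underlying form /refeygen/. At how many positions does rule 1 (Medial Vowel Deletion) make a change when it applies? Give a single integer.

3

(1) Medial Vowel Deletion: [refeygen] → [rfygn]
(2) Final Obstruent Devoicing: no change — [rfygn]
(3) Cluster Epenthesis: [rfygn] → [rfygan]
(4) Labial Nasal Assimilation: no change — [rfygan]
Rule 1 changed 3 position(s).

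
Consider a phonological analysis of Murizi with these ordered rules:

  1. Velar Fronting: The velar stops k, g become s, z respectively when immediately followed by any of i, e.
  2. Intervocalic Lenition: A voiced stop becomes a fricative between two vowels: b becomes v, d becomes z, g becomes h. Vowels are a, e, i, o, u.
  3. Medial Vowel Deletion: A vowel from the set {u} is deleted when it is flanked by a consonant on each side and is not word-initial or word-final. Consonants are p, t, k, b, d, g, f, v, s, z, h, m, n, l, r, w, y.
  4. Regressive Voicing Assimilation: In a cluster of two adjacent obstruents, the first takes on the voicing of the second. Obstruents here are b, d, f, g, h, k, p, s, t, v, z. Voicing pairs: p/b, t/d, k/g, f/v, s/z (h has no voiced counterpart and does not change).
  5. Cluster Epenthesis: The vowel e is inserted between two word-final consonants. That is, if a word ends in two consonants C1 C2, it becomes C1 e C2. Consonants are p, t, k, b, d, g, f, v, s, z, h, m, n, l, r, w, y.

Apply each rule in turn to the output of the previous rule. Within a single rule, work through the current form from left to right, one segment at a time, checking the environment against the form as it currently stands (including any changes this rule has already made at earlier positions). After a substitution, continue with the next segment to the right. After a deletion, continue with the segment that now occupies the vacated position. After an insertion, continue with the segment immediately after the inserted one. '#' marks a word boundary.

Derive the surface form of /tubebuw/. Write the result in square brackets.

[dvevew]

1 Velar Fronting: no change — [tubebuw]
2 Intervocalic Lenition: [tubebuw] → [tuvevuw]
3 Medial Vowel Deletion: [tuvevuw] → [tvevw]
4 Regressive Voicing Assimilation: [tvevw] → [dvevw]
5 Cluster Epenthesis: [dvevw] → [dvevew]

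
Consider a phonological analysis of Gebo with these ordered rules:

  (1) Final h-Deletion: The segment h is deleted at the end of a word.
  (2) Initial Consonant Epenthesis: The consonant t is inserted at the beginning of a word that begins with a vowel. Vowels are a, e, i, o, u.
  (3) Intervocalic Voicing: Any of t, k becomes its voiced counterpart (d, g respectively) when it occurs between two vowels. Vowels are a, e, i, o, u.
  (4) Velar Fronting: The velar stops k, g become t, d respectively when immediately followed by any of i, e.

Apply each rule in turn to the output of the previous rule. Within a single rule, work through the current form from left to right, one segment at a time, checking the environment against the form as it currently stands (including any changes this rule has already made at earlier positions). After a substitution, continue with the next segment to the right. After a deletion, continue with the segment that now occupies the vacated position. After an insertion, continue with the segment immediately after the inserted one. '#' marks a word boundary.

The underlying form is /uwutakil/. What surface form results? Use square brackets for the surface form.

(1) Final h-Deletion: no change — [uwutakil]
(2) Initial Consonant Epenthesis: [uwutakil] → [tuwutakil]
(3) Intervocalic Voicing: [tuwutakil] → [tuwudagil]
(4) Velar Fronting: [tuwudagil] → [tuwudadil]

[tuwudadil]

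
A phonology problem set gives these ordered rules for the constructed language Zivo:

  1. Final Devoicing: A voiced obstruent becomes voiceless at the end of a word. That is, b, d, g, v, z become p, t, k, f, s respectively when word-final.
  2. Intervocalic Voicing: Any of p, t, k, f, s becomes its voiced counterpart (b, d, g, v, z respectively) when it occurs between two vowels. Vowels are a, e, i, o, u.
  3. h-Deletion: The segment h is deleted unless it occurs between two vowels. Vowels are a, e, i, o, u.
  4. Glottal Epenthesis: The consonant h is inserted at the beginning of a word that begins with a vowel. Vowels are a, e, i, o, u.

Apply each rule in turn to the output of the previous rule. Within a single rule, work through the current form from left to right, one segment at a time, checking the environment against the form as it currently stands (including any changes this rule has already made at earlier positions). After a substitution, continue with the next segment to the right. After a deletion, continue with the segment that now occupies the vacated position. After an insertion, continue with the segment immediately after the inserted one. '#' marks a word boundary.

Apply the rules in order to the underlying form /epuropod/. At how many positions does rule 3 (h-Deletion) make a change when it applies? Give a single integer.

0

1 Final Devoicing: [epuropod] → [epuropot]
2 Intervocalic Voicing: [epuropot] → [eburobot]
3 h-Deletion: no change — [eburobot]
4 Glottal Epenthesis: [eburobot] → [heburobot]
Rule 3 changed 0 position(s).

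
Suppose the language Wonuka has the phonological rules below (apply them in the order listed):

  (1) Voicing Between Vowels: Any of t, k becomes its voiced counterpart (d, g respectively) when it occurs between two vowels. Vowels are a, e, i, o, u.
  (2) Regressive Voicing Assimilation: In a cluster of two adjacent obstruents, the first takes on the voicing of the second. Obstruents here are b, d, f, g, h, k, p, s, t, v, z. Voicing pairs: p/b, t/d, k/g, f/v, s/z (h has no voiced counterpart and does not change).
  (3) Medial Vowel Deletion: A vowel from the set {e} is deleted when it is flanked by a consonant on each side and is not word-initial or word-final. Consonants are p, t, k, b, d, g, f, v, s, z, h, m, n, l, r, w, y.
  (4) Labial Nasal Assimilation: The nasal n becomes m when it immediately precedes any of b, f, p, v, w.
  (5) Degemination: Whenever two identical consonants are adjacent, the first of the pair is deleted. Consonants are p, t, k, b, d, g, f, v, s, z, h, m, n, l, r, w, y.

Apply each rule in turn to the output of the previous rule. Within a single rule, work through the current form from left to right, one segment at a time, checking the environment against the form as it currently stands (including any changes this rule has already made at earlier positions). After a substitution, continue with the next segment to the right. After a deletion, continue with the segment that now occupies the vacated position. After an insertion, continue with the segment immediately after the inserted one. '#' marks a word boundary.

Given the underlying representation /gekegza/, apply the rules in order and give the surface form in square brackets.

(1) Voicing Between Vowels: [gekegza] → [gegegza]
(2) Regressive Voicing Assimilation: no change — [gegegza]
(3) Medial Vowel Deletion: [gegegza] → [gggza]
(4) Labial Nasal Assimilation: no change — [gggza]
(5) Degemination: [gggza] → [gza]

[gza]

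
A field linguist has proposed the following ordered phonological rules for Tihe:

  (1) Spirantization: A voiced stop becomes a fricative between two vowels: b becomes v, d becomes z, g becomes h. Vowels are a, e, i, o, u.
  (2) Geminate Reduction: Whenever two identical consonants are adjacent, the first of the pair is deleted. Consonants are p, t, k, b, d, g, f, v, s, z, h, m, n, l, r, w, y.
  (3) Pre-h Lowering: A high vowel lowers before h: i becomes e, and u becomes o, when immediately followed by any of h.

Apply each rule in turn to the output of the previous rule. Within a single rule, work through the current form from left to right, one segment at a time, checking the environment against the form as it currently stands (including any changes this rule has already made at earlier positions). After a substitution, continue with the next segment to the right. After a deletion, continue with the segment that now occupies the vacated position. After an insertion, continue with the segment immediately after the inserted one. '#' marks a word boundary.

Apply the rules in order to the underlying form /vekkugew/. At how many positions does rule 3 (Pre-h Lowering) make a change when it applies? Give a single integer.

(1) Spirantization: [vekkugew] → [vekkuhew]
(2) Geminate Reduction: [vekkuhew] → [vekuhew]
(3) Pre-h Lowering: [vekuhew] → [vekohew]
Rule 3 changed 1 position(s).

1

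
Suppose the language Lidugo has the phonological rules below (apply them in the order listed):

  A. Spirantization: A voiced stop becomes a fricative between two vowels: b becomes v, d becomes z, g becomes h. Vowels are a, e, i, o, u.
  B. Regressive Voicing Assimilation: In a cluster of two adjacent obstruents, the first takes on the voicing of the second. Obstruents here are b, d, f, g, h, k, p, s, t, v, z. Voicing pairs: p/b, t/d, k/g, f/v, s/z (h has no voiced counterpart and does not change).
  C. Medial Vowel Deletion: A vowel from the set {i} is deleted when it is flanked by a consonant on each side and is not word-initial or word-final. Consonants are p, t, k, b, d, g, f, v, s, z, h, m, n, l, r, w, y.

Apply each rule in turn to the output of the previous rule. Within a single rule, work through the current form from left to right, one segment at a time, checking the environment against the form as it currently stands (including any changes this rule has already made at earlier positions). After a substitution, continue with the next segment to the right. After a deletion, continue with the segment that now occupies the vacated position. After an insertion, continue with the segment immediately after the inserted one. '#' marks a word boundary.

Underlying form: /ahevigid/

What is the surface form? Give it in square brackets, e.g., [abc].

A Spirantization: [ahevigid] → [ahevihid]
B Regressive Voicing Assimilation: no change — [ahevihid]
C Medial Vowel Deletion: [ahevihid] → [ahevhd]

[ahevhd]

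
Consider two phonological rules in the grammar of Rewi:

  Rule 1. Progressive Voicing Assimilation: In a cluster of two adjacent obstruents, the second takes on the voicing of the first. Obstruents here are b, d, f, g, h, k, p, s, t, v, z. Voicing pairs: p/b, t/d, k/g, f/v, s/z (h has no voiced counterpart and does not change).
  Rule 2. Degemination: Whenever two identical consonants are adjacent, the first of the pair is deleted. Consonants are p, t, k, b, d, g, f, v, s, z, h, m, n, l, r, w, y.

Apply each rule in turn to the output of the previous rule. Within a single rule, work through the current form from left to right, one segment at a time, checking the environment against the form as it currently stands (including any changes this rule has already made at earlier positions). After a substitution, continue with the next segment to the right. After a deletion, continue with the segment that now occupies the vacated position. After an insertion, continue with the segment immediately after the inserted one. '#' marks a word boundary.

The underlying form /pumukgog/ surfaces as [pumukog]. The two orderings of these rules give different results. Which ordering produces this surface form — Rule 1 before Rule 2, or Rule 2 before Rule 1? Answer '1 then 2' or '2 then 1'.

1 then 2

Order 1 then 2:
  1 Progressive Voicing Assimilation: [pumukgog] → [pumukkog]
  2 Degemination: [pumukkog] → [pumukog]
  result: [pumukog]
Order 2 then 1:
  2 Degemination: no change — [pumukgog]
  1 Progressive Voicing Assimilation: [pumukgog] → [pumukkog]
  result: [pumukkog]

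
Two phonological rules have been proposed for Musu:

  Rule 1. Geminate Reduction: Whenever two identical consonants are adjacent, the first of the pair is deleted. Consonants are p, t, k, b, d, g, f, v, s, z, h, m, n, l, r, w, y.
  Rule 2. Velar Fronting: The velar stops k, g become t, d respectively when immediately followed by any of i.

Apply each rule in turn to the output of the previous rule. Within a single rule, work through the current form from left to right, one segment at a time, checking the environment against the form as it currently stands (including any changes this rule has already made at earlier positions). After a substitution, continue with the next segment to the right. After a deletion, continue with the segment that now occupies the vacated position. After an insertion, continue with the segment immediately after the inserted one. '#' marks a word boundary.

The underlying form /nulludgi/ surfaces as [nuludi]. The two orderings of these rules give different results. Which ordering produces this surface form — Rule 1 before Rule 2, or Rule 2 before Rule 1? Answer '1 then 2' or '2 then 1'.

Order 1 then 2:
  1 Geminate Reduction: [nulludgi] → [nuludgi]
  2 Velar Fronting: [nuludgi] → [nuluddi]
  result: [nuluddi]
Order 2 then 1:
  2 Velar Fronting: [nulludgi] → [nulluddi]
  1 Geminate Reduction: [nulluddi] → [nuludi]
  result: [nuludi]

2 then 1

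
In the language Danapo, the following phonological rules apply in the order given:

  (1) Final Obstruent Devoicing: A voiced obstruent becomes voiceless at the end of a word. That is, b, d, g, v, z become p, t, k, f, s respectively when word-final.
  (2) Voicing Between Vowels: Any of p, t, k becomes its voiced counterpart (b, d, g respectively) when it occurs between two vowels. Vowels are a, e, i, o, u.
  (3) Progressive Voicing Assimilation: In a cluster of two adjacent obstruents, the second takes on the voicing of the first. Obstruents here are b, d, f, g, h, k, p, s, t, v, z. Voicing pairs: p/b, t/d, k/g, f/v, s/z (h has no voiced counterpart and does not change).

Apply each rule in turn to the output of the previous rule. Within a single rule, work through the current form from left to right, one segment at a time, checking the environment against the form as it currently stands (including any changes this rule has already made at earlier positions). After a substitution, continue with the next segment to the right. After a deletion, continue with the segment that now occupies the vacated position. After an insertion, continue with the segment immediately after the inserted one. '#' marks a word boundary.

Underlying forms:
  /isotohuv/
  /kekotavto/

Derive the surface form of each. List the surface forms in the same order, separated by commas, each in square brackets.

[isodohuf], [kegodavdo]

/isotohuv/:
  (1) Final Obstruent Devoicing: [isotohuv] → [isotohuf]
  (2) Voicing Between Vowels: [isotohuf] → [isodohuf]
  (3) Progressive Voicing Assimilation: no change — [isodohuf]
/kekotavto/:
  (1) Final Obstruent Devoicing: no change — [kekotavto]
  (2) Voicing Between Vowels: [kekotavto] → [kegodavto]
  (3) Progressive Voicing Assimilation: [kegodavto] → [kegodavdo]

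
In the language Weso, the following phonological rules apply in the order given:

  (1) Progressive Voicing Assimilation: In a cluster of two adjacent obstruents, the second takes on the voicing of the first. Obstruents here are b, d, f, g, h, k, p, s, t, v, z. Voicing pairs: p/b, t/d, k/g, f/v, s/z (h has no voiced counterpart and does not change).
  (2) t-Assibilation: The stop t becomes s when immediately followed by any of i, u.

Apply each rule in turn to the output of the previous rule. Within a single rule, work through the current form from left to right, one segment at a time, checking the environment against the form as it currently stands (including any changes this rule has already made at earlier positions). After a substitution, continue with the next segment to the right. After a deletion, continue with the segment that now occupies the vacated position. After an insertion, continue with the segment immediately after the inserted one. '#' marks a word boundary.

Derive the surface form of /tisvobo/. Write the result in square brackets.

(1) Progressive Voicing Assimilation: [tisvobo] → [tisfobo]
(2) t-Assibilation: [tisfobo] → [sisfobo]

[sisfobo]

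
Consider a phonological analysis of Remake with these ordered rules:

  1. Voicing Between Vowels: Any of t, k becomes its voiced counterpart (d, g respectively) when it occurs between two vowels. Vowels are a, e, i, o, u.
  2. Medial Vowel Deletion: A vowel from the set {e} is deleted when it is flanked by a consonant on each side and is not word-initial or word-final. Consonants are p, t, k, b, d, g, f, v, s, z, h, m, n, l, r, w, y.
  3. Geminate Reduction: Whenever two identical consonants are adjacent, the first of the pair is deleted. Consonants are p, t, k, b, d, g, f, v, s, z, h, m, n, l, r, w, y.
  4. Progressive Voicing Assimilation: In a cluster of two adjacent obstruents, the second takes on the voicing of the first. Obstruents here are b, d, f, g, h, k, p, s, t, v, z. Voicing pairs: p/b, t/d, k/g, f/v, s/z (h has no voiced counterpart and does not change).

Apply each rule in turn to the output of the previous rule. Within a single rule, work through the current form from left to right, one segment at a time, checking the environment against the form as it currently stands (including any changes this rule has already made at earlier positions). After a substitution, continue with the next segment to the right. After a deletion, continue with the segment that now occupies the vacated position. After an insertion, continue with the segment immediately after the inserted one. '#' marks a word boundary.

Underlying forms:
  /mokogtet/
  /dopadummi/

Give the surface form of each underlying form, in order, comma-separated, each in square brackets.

/mokogtet/:
  1 Voicing Between Vowels: [mokogtet] → [mogogtet]
  2 Medial Vowel Deletion: [mogogtet] → [mogogtt]
  3 Geminate Reduction: [mogogtt] → [mogogt]
  4 Progressive Voicing Assimilation: [mogogt] → [mogogd]
/dopadummi/:
  1 Voicing Between Vowels: no change — [dopadummi]
  2 Medial Vowel Deletion: no change — [dopadummi]
  3 Geminate Reduction: [dopadummi] → [dopadumi]
  4 Progressive Voicing Assimilation: no change — [dopadumi]

[mogogd], [dopadumi]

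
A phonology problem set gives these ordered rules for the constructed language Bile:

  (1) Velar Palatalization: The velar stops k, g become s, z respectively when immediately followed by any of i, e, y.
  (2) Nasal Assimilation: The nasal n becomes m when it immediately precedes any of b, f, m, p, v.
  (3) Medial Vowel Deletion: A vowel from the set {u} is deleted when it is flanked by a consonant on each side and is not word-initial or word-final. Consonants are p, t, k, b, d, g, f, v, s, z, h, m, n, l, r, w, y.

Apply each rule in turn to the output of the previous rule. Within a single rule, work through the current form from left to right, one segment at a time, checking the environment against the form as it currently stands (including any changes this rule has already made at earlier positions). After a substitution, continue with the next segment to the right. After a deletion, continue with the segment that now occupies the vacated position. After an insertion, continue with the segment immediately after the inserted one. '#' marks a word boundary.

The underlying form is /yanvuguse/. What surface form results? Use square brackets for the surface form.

[yamvgse]

(1) Velar Palatalization: no change — [yanvuguse]
(2) Nasal Assimilation: [yanvuguse] → [yamvuguse]
(3) Medial Vowel Deletion: [yamvuguse] → [yamvgse]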